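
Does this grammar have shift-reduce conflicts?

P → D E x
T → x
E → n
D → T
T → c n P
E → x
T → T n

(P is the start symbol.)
Augment with P' → P and build the canonical LR(0) collection (I0 = CLOSURE({[P' → . P]}), then GOTO on every symbol after a dot until no new states appear). It has 13 states:
  I0: { [D → . T], [P → . D E x], [P' → . P], [T → . T n], [T → . c n P], [T → . x] }  — shift
  I1: { [E → . n], [E → . x], [P → D . E x] }  — shift
  I2: { [P' → P .] }  — accept
  I3: { [D → T .], [T → T . n] }  — shift, reduce
  I4: { [T → c . n P] }  — shift
  I5: { [T → x .] }  — reduce
  I6: { [D → . T], [P → . D E x], [T → . T n], [T → . c n P], [T → . x], [T → c n . P] }  — shift
  I7: { [T → c n P .] }  — reduce
  I8: { [T → T n .] }  — reduce
  I9: { [P → D E . x] }  — shift
  I10: { [E → n .] }  — reduce
  I11: { [E → x .] }  — reduce
  I12: { [P → D E x .] }  — reduce

I3 contains reduce item [D → T .] and shift item [T → T . n] — shift-reduce conflict.

Answer: Yes — I3: [D → T .] vs [T → T . n]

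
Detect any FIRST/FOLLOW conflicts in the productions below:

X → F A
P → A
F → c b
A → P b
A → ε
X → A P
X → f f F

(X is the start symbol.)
Yes. A → P b with FOLLOW(A) on { 'b' }

A FIRST/FOLLOW conflict occurs when a non-terminal N has a nullable alternative N → β (β ⇒* ε) and another alternative N → α with FIRST(α) ∩ FOLLOW(N) ≠ ∅: on such a lookahead the parser cannot decide between expanding α and letting N vanish via β.

Nullable non-terminals: A, P, X.
FIRST sets used below: FIRST(P) = { 'b', ε }, FIRST(F) = { 'c' }, FIRST(A) = { 'b', ε }

A: nullable alternative(s) A → ε; FOLLOW(A) = { $, 'b' }
  A → P b: FIRST \ {ε} = { 'b' } — overlaps FOLLOW(A) on { 'b' }: CONFLICT
  A → ε: FIRST \ {ε} = { } — this is the only nullable alternative, skip
P has a nullable alternative but only one production, so nothing to check.

X: nullable alternative(s) X → A P; FOLLOW(X) = { $ }
  X → F A: FIRST \ {ε} = { 'c' } — disjoint from FOLLOW(X)
  X → A P: FIRST \ {ε} = { 'b' } — this is the only nullable alternative, skip
  X → f f F: FIRST \ {ε} = { 'f' } — disjoint from FOLLOW(X)

F has no nullable alternative, so no FIRST/FOLLOW check is needed there.

So the grammar has 1 FIRST/FOLLOW conflict (marked CONFLICT above).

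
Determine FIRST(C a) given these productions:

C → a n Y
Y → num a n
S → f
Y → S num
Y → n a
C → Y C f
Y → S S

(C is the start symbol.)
{ 'a', 'f', 'n', 'num' }

FIRST sets of the non-terminals involved (from the grammar, by fixed-point iteration):
  FIRST(C) = { 'a', 'f', 'n', 'num' }

To compute FIRST(C a), process the symbols left to right:
Symbol C is a non-terminal. Add FIRST(C) \ {ε} = { 'a', 'f', 'n', 'num' }
C is not nullable (ε ∉ FIRST(C)), so stop here.
FIRST(C a) = { 'a', 'f', 'n', 'num' }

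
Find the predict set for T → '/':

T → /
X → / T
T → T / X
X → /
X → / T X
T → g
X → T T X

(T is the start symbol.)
{ '/' }

PREDICT(T → '/') = (FIRST(RHS) \ {ε}) ∪ (FOLLOW(T) if ε ∈ FIRST(RHS), i.e. RHS ⇒* ε)
FIRST('/') = { '/' }
ε ∉ FIRST('/'), so FOLLOW(T) is not added.
PREDICT(T → '/') = { '/' }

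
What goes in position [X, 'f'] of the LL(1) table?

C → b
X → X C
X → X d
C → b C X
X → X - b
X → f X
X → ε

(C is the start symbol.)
X → X C, X → X d, X → X - b, X → f X, X → ε

To find M[X, 'f'], we find productions for X where 'f' is in the predict set (PREDICT(N → α) = (FIRST(α) \ {ε}) ∪ (FOLLOW(N) if α ⇒* ε)).

Relevant sets:
  FIRST(X) = { '-', 'b', 'd', 'f', ε }
  FIRST(C) = { 'b' }
  FOLLOW(X) = { $, '-', 'b', 'd', 'f' }

X → X C: PREDICT = { '-', 'b', 'd', 'f' }
  'f' is in predict set, so this production goes in M[X, 'f']
X → X d: PREDICT = { '-', 'b', 'd', 'f' }
  'f' is in predict set, so this production goes in M[X, 'f']
X → X - b: PREDICT = { '-', 'b', 'd', 'f' }
  'f' is in predict set, so this production goes in M[X, 'f']
X → f X: PREDICT = { 'f' }
  'f' is in predict set, so this production goes in M[X, 'f']
X → ε: PREDICT = { $, '-', 'b', 'd', 'f' }
  'f' is in predict set, so this production goes in M[X, 'f']

M[X, 'f'] = X → X C, X → X d, X → X - b, X → f X, X → ε  (a multiply-defined cell — the grammar is not LL(1))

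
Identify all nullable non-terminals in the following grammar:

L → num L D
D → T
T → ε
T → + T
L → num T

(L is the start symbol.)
A non-terminal is nullable if it can derive ε (the empty string): either it has an ε-production, or it has a production whose right-hand side consists entirely of nullable non-terminals.

ε-productions: T → ε
So T is immediately nullable.
D → T: every symbol on the right is nullable, so D is nullable too.
No further non-terminal can be added: every production for the remaining non-terminals contains a terminal or a non-nullable non-terminal.
Nullable = { 'D', 'T' }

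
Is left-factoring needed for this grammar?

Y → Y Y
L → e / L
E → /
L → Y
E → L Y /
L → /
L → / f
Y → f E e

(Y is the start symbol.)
Yes, L has productions with common prefix '/'

Left-factoring is needed when two productions for the same non-terminal
share a common prefix on the right-hand side.

Productions for Y:
  Y → Y Y
  Y → f E e
Productions for L:
  L → e / L
  L → Y
  L → /
  L → / f
Productions for E:
  E → /
  E → L Y /

Found common prefix '/' in productions for L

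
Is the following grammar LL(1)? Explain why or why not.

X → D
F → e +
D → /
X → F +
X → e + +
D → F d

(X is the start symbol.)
No. Predict set conflict for X: { 'e' }

A grammar is LL(1) if for each non-terminal N with multiple productions, the predict sets of those productions are pairwise disjoint, where PREDICT(N → α) = (FIRST(α) \ {ε}) ∪ (FOLLOW(N) if α ⇒* ε).

Relevant sets:
  FIRST(D) = { '/', 'e' }
  FIRST(F) = { 'e' }

For X:
  PREDICT(X → D) = { '/', 'e' }
  PREDICT(X → F '+') = { 'e' }
  PREDICT(X → e '+' '+') = { 'e' }
For D:
  PREDICT(D → '/') = { '/' }
  PREDICT(D → F d) = { 'e' }
F has a single production, so nothing to check there.

Conflict found: Predict set conflict for X: { 'e' }
The grammar is NOT LL(1).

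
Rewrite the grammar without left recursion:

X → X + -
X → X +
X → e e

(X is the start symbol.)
X is directly left-recursive. The standard transformation for
  A → A α₁ | ... | A α_m | β₁ | ... | β_n
is
  A  → β₁ A' | ... | β_n A'
  A' → α₁ A' | ... | α_m A' | ε

X → e e becomes X → e e X'
X → X + - becomes X' → + - X'
X → X + becomes X' → + X'
Add X' → ε

Resulting grammar:
X → e e X'
X' → + - X'
X' → + X'
X' → ε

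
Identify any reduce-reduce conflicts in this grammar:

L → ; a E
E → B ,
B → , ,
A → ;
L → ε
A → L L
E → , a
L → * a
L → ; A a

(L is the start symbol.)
Yes — I4: [A → ; .] vs [L → .]

Augment with L' → L and build the canonical LR(0) collection (I0 = CLOSURE({[L' → . L]}), then GOTO on every symbol after a dot until no new states appear). It has 17 states:
  I0: { [L → . * a], [L → . ; A a], [L → . ; a E], [L → .], [L' → . L] }  — shift, reduce
  I1: { [L → * . a] }  — shift
  I2: { [A → . ;], [A → . L L], [L → . * a], [L → . ; A a], [L → . ; a E], [L → .], [L → ; . A a], [L → ; . a E] }  — shift, reduce
  I3: { [L' → L .] }  — accept
  I4: { [A → . ;], [A → . L L], [A → ; .], [L → . * a], [L → . ; A a], [L → . ; a E], [L → .], [L → ; . A a], [L → ; . a E] }  — shift, 2 reduces
  I5: { [L → ; A . a] }  — shift
  I6: { [A → L . L], [L → . * a], [L → . ; A a], [L → . ; a E], [L → .] }  — shift, reduce
  I7: { [B → . , ,], [E → . , a], [E → . B ,], [L → ; a . E] }  — shift
  I8: { [B → , . ,], [E → , . a] }  — shift
  I9: { [E → B . ,] }  — shift
  I10: { [L → ; a E .] }  — reduce
  I11: { [E → B , .] }  — reduce
  I12: { [B → , , .] }  — reduce
  I13: { [E → , a .] }  — reduce
  I14: { [A → L L .] }  — reduce
  I15: { [L → ; A a .] }  — reduce
  I16: { [L → * a .] }  — reduce

I4 contains complete items [A → ; .], [L → .] — reduce-reduce conflict.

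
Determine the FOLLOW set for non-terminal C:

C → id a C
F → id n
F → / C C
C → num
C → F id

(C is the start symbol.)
{ $, '/', 'id', 'num' }

C is the start symbol, so $ ∈ FOLLOW(C).
In C → id a C: C is at the end; this adds FOLLOW(C) to itself — nothing new
In F → / C C: C is followed by C, add FIRST(C) \ {ε} = { '/', 'id', 'num' }
In F → / C C: C is at the end, add FOLLOW(F)

The FOLLOW sets referred to above (computed the same way, to a fixed point):
  FOLLOW(F) = { 'id' }

Taking the union: FOLLOW(C) = { $, '/', 'id', 'num' }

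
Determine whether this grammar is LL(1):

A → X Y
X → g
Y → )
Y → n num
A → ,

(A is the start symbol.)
Relevant sets:
  FIRST(X) = { 'g' }

For A:
  PREDICT(A → X Y) = { 'g' }
  PREDICT(A → ',') = { ',' }
For Y:
  PREDICT(Y → ')') = { ')' }
  PREDICT(Y → n num) = { 'n' }
X has a single production, so nothing to check there.

All predict sets are disjoint. The grammar IS LL(1).

Answer: Yes, the grammar is LL(1).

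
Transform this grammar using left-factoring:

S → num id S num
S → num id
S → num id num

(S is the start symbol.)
S → num id S'
S' → S num
S' → ε
S' → num

Left-factoring transforms A → αβ₁ | αβ₂ into A → αA' and A' → β₁ | β₂
(α is the longest common prefix among the alternatives). Repeat until
no nonterminal has two alternatives with a common prefix.

Round 1: S has alternatives sharing prefix 'num id'. Introduce S': S → num id S'
  Add: S' → S num
  Add: S' → ε
  Add: S' → num

No remaining common prefixes — done.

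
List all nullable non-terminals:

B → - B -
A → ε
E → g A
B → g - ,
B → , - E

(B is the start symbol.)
{ 'A' }

ε-productions: A → ε
So A is immediately nullable.
No further non-terminal can be added: every production for the remaining non-terminals contains a terminal or a non-nullable non-terminal.
Nullable = { 'A' }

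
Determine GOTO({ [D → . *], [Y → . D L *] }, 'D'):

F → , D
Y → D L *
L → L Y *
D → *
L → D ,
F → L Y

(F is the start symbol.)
GOTO(I, 'D') = CLOSURE({ [A → αX.β] : [A → α.Xβ] ∈ I, X = 'D' })

Items with dot before 'D', with the dot advanced:
  [Y → . D L *] → [Y → D . L *]
Closure of the advanced items:
  [Y → D . L *] has the dot before L: add [L → . L Y *], [L → . D ,]
  [L → . D ,] has the dot before D: add [D → . *]

GOTO = { [D → . *], [L → . D ,], [L → . L Y *], [Y → D . L *] }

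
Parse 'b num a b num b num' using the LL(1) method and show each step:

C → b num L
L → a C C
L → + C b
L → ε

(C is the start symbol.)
Stack is shown with the top on the left.

Stack        Input                  Action
------------------------------------------
C $          b num a b num b num $  output C → b num L
b num L $    b num a b num b num $  match 'b'
num L $      num a b num b num $    match 'num'
L $          a b num b num $        output L → a C C
a C C $      a b num b num $        match 'a'
C C $        b num b num $          output C → b num L
b num L C $  b num b num $          match 'b'
num L C $    num b num $            match 'num'
L C $        b num $                output L → ε
C $          b num $                output C → b num L
b num L $    b num $                match 'b'
num L $      num $                  match 'num'
L $          $                      output L → ε
$            $                      accept

The string is accepted.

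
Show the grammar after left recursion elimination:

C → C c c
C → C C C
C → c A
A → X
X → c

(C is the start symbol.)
C → c A C'
C' → c c C'
C' → C C C'
C' → ε
A → X
X → c

C is directly left-recursive. The standard transformation for
  A → A α₁ | ... | A α_m | β₁ | ... | β_n
is
  A  → β₁ A' | ... | β_n A'
  A' → α₁ A' | ... | α_m A' | ε

C → c A becomes C → c A C'
C → C c c becomes C' → c c C'
C → C C C becomes C' → C C C'
Add C' → ε

Productions for other non-terminals are unchanged:
  A → X
  X → c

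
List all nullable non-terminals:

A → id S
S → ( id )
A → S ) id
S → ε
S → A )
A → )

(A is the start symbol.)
ε-productions: S → ε
So S is immediately nullable.
No further non-terminal can be added: every production for the remaining non-terminals contains a terminal or a non-nullable non-terminal.
Nullable = { 'S' }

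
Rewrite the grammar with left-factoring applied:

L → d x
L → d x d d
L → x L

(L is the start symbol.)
L → d x L'
L' → ε
L' → d d
L → x L

Left-factoring transforms A → αβ₁ | αβ₂ into A → αA' and A' → β₁ | β₂
(α is the longest common prefix among the alternatives). Repeat until
no nonterminal has two alternatives with a common prefix.

Round 1: L has alternatives sharing prefix 'd x'. Introduce L': L → d x L'
  Add: L' → ε
  Add: L' → d d

No remaining common prefixes — done.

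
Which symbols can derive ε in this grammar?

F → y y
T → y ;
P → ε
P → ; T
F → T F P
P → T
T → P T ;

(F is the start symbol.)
A non-terminal is nullable if it can derive ε (the empty string): either it has an ε-production, or it has a production whose right-hand side consists entirely of nullable non-terminals.

ε-productions: P → ε
So P is immediately nullable.
No further non-terminal can be added: every production for the remaining non-terminals contains a terminal or a non-nullable non-terminal.
Nullable = { 'P' }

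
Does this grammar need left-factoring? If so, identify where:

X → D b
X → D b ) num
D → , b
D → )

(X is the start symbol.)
Left-factoring is needed when two productions for the same non-terminal
share a common prefix on the right-hand side.

Productions for X:
  X → D b
  X → D b ) num
Productions for D:
  D → , b
  D → )

Found common prefix 'D b' in productions for X

Answer: Yes, X has productions with common prefix 'D b'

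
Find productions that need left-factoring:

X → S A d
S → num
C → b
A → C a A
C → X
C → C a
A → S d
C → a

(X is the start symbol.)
No, left-factoring is not needed

Left-factoring is needed when two productions for the same non-terminal
share a common prefix on the right-hand side.

Productions for C:
  C → b
  C → X
  C → C a
  C → a
Productions for A:
  A → C a A
  A → S d

No common prefixes found.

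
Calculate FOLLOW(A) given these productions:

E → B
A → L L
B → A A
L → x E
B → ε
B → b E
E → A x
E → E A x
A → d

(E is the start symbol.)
In B → A A: A is followed by A, add FIRST(A) \ {ε} = { 'd', 'x' }
In B → A A: A is at the end, add FOLLOW(B)
In E → A x: A is followed by x, add FIRST(x) \ {ε} = { 'x' }
In E → E A x: A is followed by x, add FIRST(x) \ {ε} = { 'x' }

The FOLLOW sets referred to above (computed the same way, to a fixed point):
  FOLLOW(B) = { $, 'd', 'x' }

Taking the union: FOLLOW(A) = { $, 'd', 'x' }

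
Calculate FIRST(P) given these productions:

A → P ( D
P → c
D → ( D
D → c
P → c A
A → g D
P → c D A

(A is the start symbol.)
To compute FIRST(P), examine every production with P on the left-hand side, reading each right-hand side left to right until a non-nullable symbol is reached.

From P → c:
  - c is a terminal: add 'c' and stop
From P → c A:
  - c is a terminal: add 'c' and stop
From P → c D A:
  - c is a terminal: add 'c' and stop

Collecting: FIRST(P) = { 'c' }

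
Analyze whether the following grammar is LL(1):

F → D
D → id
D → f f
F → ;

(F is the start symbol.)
Yes, the grammar is LL(1).

A grammar is LL(1) if for each non-terminal N with multiple productions, the predict sets of those productions are pairwise disjoint, where PREDICT(N → α) = (FIRST(α) \ {ε}) ∪ (FOLLOW(N) if α ⇒* ε).

Relevant sets:
  FIRST(D) = { 'f', 'id' }

For F:
  PREDICT(F → D) = { 'f', 'id' }
  PREDICT(F → ';') = { ';' }
For D:
  PREDICT(D → id) = { 'id' }
  PREDICT(D → f f) = { 'f' }

All predict sets are disjoint. The grammar IS LL(1).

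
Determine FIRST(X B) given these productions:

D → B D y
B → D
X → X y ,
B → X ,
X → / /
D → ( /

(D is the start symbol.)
FIRST sets of the non-terminals involved (from the grammar, by fixed-point iteration):
  FIRST(X) = { '/' }

To compute FIRST(X B), process the symbols left to right:
Symbol X is a non-terminal. Add FIRST(X) \ {ε} = { '/' }
X is not nullable (ε ∉ FIRST(X)), so stop here.
FIRST(X B) = { '/' }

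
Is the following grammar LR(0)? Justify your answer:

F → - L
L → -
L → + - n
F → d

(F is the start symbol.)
A grammar is LR(0) if no state in the canonical LR(0) collection has:
  - both a shift item (dot before a terminal) and a complete item (shift-reduce conflict), or
  - two or more complete items (reduce-reduce conflict; the accept item [F' → F .] counts as a complete item here).

Augment with F' → F and build the canonical LR(0) collection (I0 = CLOSURE({[F' → . F]}), then GOTO on every symbol after a dot until no new states appear). It has 9 states:
  I0: { [F → . - L], [F → . d], [F' → . F] }  — shift
  I1: { [F → - . L], [L → . + - n], [L → . -] }  — shift
  I2: { [F' → F .] }  — accept
  I3: { [F → d .] }  — reduce
  I4: { [L → + . - n] }  — shift
  I5: { [L → - .] }  — reduce
  I6: { [F → - L .] }  — reduce
  I7: { [L → + - . n] }  — shift
  I8: { [L → + - n .] }  — reduce

Every state is either a pure shift/goto state or contains exactly one complete item and nothing to shift — no conflicts. The grammar is LR(0).

Answer: Yes, the grammar is LR(0)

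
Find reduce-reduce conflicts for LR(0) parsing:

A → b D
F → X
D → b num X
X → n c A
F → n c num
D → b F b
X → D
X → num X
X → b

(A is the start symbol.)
A reduce-reduce conflict occurs when an LR(0) state has two complete items [A → α .] and [B → β .] — both call for a reduction, and with no lookahead the parser cannot choose between them.

Augment with A' → A and build the canonical LR(0) collection (I0 = CLOSURE({[A' → . A]}), then GOTO on every symbol after a dot until no new states appear). It has 20 states:
  I0: { [A → . b D], [A' → . A] }  — shift
  I1: { [A' → A .] }  — accept
  I2: { [A → b . D], [D → . b F b], [D → . b num X] }  — shift
  I3: { [A → b D .] }  — reduce
  I4: { [D → . b F b], [D → . b num X], [D → b . F b], [D → b . num X], [F → . X], [F → . n c num], [X → . D], [X → . b], [X → . n c A], [X → . num X] }  — shift
  I5: { [X → D .] }  — reduce
  I6: { [D → b F . b] }  — shift
  I7: { [F → X .] }  — reduce
  I8: { [D → . b F b], [D → . b num X], [D → b . F b], [D → b . num X], [F → . X], [F → . n c num], [X → . D], [X → . b], [X → . n c A], [X → . num X], [X → b .] }  — shift, reduce
  I9: { [F → n . c num], [X → n . c A] }  — shift
  I10: { [D → . b F b], [D → . b num X], [D → b num . X], [X → . D], [X → . b], [X → . n c A], [X → . num X], [X → num . X] }  — shift
  I11: { [D → b num X .], [X → num X .] }  — 2 reduces
  I12: { [X → n . c A] }  — shift
  I13: { [D → . b F b], [D → . b num X], [X → . D], [X → . b], [X → . n c A], [X → . num X], [X → num . X] }  — shift
  I14: { [X → num X .] }  — reduce
  I15: { [A → . b D], [X → n c . A] }  — shift
  I16: { [X → n c A .] }  — reduce
  I17: { [A → . b D], [F → n c . num], [X → n c . A] }  — shift
  I18: { [F → n c num .] }  — reduce
  I19: { [D → b F b .] }  — reduce

I11 contains complete items [D → b num X .], [X → num X .] — reduce-reduce conflict.

Answer: Yes — I11: [D → b num X .] vs [X → num X .]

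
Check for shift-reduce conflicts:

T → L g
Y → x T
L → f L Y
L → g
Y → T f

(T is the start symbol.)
No shift-reduce conflicts

A shift-reduce conflict occurs when an LR(0) state has both:
  - a complete (reduce) item [A → α .] (dot at the end), and
  - a shift item [B → β . c γ] (dot before a terminal).

Augment with T' → T and build the canonical LR(0) collection (I0 = CLOSURE({[T' → . T]}), then GOTO on every symbol after a dot until no new states appear). It has 12 states:
  I0: { [L → . f L Y], [L → . g], [T → . L g], [T' → . T] }  — shift
  I1: { [T → L . g] }  — shift
  I2: { [T' → T .] }  — accept
  I3: { [L → . f L Y], [L → . g], [L → f . L Y] }  — shift
  I4: { [L → g .] }  — reduce
  I5: { [L → . f L Y], [L → . g], [L → f L . Y], [T → . L g], [Y → . T f], [Y → . x T] }  — shift
  I6: { [Y → T . f] }  — shift
  I7: { [L → f L Y .] }  — reduce
  I8: { [L → . f L Y], [L → . g], [T → . L g], [Y → x . T] }  — shift
  I9: { [Y → x T .] }  — reduce
  I10: { [Y → T f .] }  — reduce
  I11: { [T → L g .] }  — reduce

No state contains both a complete item and a shift item.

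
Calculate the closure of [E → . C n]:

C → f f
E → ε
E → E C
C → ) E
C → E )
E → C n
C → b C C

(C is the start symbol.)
Start with: [E → . C n]
  [E → . C n] has the dot before C: add [C → . f f], [C → . ) E], [C → . E )], [C → . b C C]
  [C → . E )] has the dot before E: add [E → .], [E → . E C]
No further items can be added.

CLOSURE = { [C → . ) E], [C → . E )], [C → . b C C], [C → . f f], [E → . C n], [E → . E C], [E → .] }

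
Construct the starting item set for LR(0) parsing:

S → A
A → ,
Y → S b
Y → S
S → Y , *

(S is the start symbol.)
First, augment the grammar with S' → S
I₀ = CLOSURE({ [S' → . S] }):
  [S' → . S] has the dot before S: add [S → . A], [S → . Y , *]
  [S → . A] has the dot before A: add [A → . ,]
  [S → . Y , *] has the dot before Y: add [Y → . S b], [Y → . S]
No further items can be added.

I₀ = { [A → . ,], [S → . A], [S → . Y , *], [S' → . S], [Y → . S b], [Y → . S] }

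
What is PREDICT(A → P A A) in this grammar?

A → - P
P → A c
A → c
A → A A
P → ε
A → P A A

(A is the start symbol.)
{ '-', 'c' }

PREDICT(A → P A A) = (FIRST(RHS) \ {ε}) ∪ (FOLLOW(A) if ε ∈ FIRST(RHS), i.e. RHS ⇒* ε)
FIRST(P) = { '-', 'c', ε }
FIRST(A) = { '-', 'c' }
FIRST(P A A) = { '-', 'c' }
ε ∉ FIRST(P A A), so FOLLOW(A) is not added.
PREDICT(A → P A A) = { '-', 'c' }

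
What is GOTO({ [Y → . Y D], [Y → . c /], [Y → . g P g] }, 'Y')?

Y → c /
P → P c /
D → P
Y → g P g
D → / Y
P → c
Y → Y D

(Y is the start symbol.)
{ [D → . / Y], [D → . P], [P → . P c /], [P → . c], [Y → Y . D] }

GOTO(I, 'Y') = CLOSURE({ [A → αX.β] : [A → α.Xβ] ∈ I, X = 'Y' })

Items with dot before 'Y', with the dot advanced:
  [Y → . Y D] → [Y → Y . D]
Closure of the advanced items:
  [Y → Y . D] has the dot before D: add [D → . P], [D → . / Y]
  [D → . P] has the dot before P: add [P → . P c /], [P → . c]

GOTO = { [D → . / Y], [D → . P], [P → . P c /], [P → . c], [Y → Y . D] }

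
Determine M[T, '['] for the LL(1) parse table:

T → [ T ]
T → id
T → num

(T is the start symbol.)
To find M[T, '['], we find productions for T where '[' is in the predict set (PREDICT(N → α) = (FIRST(α) \ {ε}) ∪ (FOLLOW(N) if α ⇒* ε)).

T → [ T ]: PREDICT = { '[' }
  '[' is in predict set, so this production goes in M[T, '[']
T → id: PREDICT = { 'id' }
T → num: PREDICT = { 'num' }

M[T, '['] = T → [ T ]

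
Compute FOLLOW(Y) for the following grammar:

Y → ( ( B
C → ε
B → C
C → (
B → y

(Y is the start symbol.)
To compute FOLLOW(Y), find every occurrence of Y on a right-hand side N → α Y β: add FIRST(β) \ {ε}, and if β is empty or nullable also add FOLLOW(N). Iterate to a fixed point.

Y is the start symbol, so $ ∈ FOLLOW(Y).
Y does not occur on any right-hand side.

Taking the union: FOLLOW(Y) = { $ }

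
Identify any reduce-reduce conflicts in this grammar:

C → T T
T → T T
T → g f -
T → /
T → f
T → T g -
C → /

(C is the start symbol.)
A reduce-reduce conflict occurs when an LR(0) state has two complete items [A → α .] and [B → β .] — both call for a reduction, and with no lookahead the parser cannot choose between them.

Augment with C' → C and build the canonical LR(0) collection (I0 = CLOSURE({[C' → . C]}), then GOTO on every symbol after a dot until no new states appear). It has 13 states:
  I0: { [C → . /], [C → . T T], [C' → . C], [T → . /], [T → . T T], [T → . T g -], [T → . f], [T → . g f -] }  — shift
  I1: { [C → / .], [T → / .] }  — 2 reduces
  I2: { [C' → C .] }  — accept
  I3: { [C → T . T], [T → . /], [T → . T T], [T → . T g -], [T → . f], [T → . g f -], [T → T . T], [T → T . g -] }  — shift
  I4: { [T → f .] }  — reduce
  I5: { [T → g . f -] }  — shift
  I6: { [T → g f . -] }  — shift
  I7: { [T → g f - .] }  — reduce
  I8: { [T → / .] }  — reduce
  I9: { [C → T T .], [T → . /], [T → . T T], [T → . T g -], [T → . f], [T → . g f -], [T → T . T], [T → T . g -], [T → T T .] }  — shift, 2 reduces
  I10: { [T → T g . -], [T → g . f -] }  — shift
  I11: { [T → T g - .] }  — reduce
  I12: { [T → . /], [T → . T T], [T → . T g -], [T → . f], [T → . g f -], [T → T . T], [T → T . g -], [T → T T .] }  — shift, reduce

I1 contains complete items [C → / .], [T → / .] — reduce-reduce conflict.
I9 contains complete items [C → T T .], [T → T T .] — reduce-reduce conflict.

Answer: Yes — I1: [C → / .] vs [T → / .]; I9: [C → T T .] vs [T → T T .]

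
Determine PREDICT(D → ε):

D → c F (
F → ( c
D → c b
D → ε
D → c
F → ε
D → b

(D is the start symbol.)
{ $ }

PREDICT(D → ε) = (FIRST(RHS) \ {ε}) ∪ (FOLLOW(D) if ε ∈ FIRST(RHS), i.e. RHS ⇒* ε)
The right-hand side is ε (FIRST(ε) = { ε }), so the predict set is FOLLOW(D) = { $ }
PREDICT(D → ε) = { $ }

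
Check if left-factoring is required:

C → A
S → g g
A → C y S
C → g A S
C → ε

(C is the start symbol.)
Left-factoring is needed when two productions for the same non-terminal
share a common prefix on the right-hand side.

Productions for C:
  C → A
  C → g A S
  C → ε

No common prefixes found.

Answer: No, left-factoring is not needed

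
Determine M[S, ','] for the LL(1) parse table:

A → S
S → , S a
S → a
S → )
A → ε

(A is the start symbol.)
S → , S a

To find M[S, ','], we find productions for S where ',' is in the predict set (PREDICT(N → α) = (FIRST(α) \ {ε}) ∪ (FOLLOW(N) if α ⇒* ε)).

S → , S a: PREDICT = { ',' }
  ',' is in predict set, so this production goes in M[S, ',']
S → a: PREDICT = { 'a' }
S → ): PREDICT = { ')' }

M[S, ','] = S → , S a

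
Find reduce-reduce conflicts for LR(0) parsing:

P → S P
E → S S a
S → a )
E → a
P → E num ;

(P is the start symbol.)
Yes — I8: [E → S S a .] vs [E → a .]

Augment with P' → P and build the canonical LR(0) collection (I0 = CLOSURE({[P' → . P]}), then GOTO on every symbol after a dot until no new states appear). It has 11 states:
  I0: { [E → . S S a], [E → . a], [P → . E num ;], [P → . S P], [P' → . P], [S → . a )] }  — shift
  I1: { [P → E . num ;] }  — shift
  I2: { [P' → P .] }  — accept
  I3: { [E → . S S a], [E → . a], [E → S . S a], [P → . E num ;], [P → . S P], [P → S . P], [S → . a )] }  — shift
  I4: { [E → a .], [S → a . )] }  — shift, reduce
  I5: { [S → a ) .] }  — reduce
  I6: { [P → S P .] }  — reduce
  I7: { [E → . S S a], [E → . a], [E → S . S a], [E → S S . a], [P → . E num ;], [P → . S P], [P → S . P], [S → . a )] }  — shift
  I8: { [E → S S a .], [E → a .], [S → a . )] }  — shift, 2 reduces
  I9: { [P → E num . ;] }  — shift
  I10: { [P → E num ; .] }  — reduce

I8 contains complete items [E → S S a .], [E → a .] — reduce-reduce conflict.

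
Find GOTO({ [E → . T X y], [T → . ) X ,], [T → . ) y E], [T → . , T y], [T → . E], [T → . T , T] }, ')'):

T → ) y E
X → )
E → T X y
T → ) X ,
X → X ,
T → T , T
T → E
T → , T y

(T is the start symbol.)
{ [T → ) . X ,], [T → ) . y E], [X → . )], [X → . X ,] }

GOTO(I, ')') = CLOSURE({ [A → αX.β] : [A → α.Xβ] ∈ I, X = ')' })

Items with dot before ')', with the dot advanced:
  [T → . ) X ,] → [T → ) . X ,]
  [T → . ) y E] → [T → ) . y E]
Closure of the advanced items:
  [T → ) . X ,] has the dot before X: add [X → . )], [X → . X ,]

GOTO = { [T → ) . X ,], [T → ) . y E], [X → . )], [X → . X ,] }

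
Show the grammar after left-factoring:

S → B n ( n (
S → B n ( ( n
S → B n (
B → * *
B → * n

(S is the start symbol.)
Left-factoring transforms A → αβ₁ | αβ₂ into A → αA' and A' → β₁ | β₂
(α is the longest common prefix among the alternatives). Repeat until
no nonterminal has two alternatives with a common prefix.

Round 1: S has alternatives sharing prefix 'B n ('. Introduce S': S → B n ( S'
  Add: S' → n (
  Add: S' → ( n
  Add: S' → ε

Round 2: B has alternatives sharing prefix '*'. Introduce B': B → * B'
  Add: B' → *
  Add: B' → n

No remaining common prefixes — done.

Resulting grammar:
S → B n ( S'
S' → n (
S' → ( n
S' → ε
B → * B'
B' → *
B' → n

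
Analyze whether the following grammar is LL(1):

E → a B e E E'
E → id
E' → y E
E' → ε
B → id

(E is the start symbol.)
Relevant sets:
  FOLLOW(E') = { $, 'y' }

For E:
  PREDICT(E → a B e E E') = { 'a' }
  PREDICT(E → id) = { 'id' }
For E':
  PREDICT(E' → y E) = { 'y' }
  PREDICT(E' → ε) = { $, 'y' }
B has a single production, so nothing to check there.

Conflict found: Predict set conflict for E': { 'y' }
The grammar is NOT LL(1).

Answer: No. Predict set conflict for E': { 'y' }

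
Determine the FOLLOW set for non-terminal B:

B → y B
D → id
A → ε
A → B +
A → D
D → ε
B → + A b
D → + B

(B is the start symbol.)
{ $, '+', 'b' }

To compute FOLLOW(B), find every occurrence of B on a right-hand side N → α B β: add FIRST(β) \ {ε}, and if β is empty or nullable also add FOLLOW(N). Iterate to a fixed point.

B is the start symbol, so $ ∈ FOLLOW(B).
In B → y B: B is at the end; this adds FOLLOW(B) to itself — nothing new
In A → B +: B is followed by '+', add FIRST('+') \ {ε} = { '+' }
In D → + B: B is at the end, add FOLLOW(D)

The FOLLOW sets referred to above (computed the same way, to a fixed point):
  FOLLOW(D) = { 'b' }

Taking the union: FOLLOW(B) = { $, '+', 'b' }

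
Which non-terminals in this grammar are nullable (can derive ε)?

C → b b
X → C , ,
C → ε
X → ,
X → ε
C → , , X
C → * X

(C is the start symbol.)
A non-terminal is nullable if it can derive ε (the empty string): either it has an ε-production, or it has a production whose right-hand side consists entirely of nullable non-terminals.

ε-productions: C → ε, X → ε
So C, X are immediately nullable.
Every non-terminal is now nullable.
Nullable = { 'C', 'X' }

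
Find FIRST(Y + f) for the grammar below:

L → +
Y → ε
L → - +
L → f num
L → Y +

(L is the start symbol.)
{ '+' }

FIRST sets of the non-terminals involved (from the grammar, by fixed-point iteration):
  FIRST(Y) = { ε }

To compute FIRST(Y + f), process the symbols left to right:
Symbol Y is a non-terminal. Add FIRST(Y) \ {ε} = { }
Y is nullable (ε ∈ FIRST(Y)), continue to the next symbol.
Symbol + is a terminal. Add '+' and stop.
FIRST(Y + f) = { '+' }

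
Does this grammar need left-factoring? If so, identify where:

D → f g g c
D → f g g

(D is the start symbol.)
Yes, D has productions with common prefix 'f g g'

Left-factoring is needed when two productions for the same non-terminal
share a common prefix on the right-hand side.

Productions for D:
  D → f g g c
  D → f g g

Found common prefix 'f g g' in productions for D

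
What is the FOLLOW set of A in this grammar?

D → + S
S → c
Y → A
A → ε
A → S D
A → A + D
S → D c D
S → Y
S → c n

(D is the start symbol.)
{ $, '+', 'c' }

To compute FOLLOW(A), find every occurrence of A on a right-hand side N → α A β: add FIRST(β) \ {ε}, and if β is empty or nullable also add FOLLOW(N). Iterate to a fixed point.

In Y → A: A is at the end, add FOLLOW(Y)
In A → A + D: A is followed by '+' D, add FIRST('+' D) \ {ε} = { '+' }

The FOLLOW sets referred to above (computed the same way, to a fixed point):
  FOLLOW(Y) = { $, '+', 'c' }

Taking the union: FOLLOW(A) = { $, '+', 'c' }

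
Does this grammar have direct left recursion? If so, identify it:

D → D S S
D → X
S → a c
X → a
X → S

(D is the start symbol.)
Direct left recursion occurs when N → N α for some non-terminal N (the right-hand side begins with the left-hand side itself).

D → D S S: LEFT RECURSIVE (starts with D)
D → X: starts with X
S → a c: starts with a
X → a: starts with a
X → S: starts with S

The grammar has direct left recursion on: D.

Answer: Yes, D is left-recursive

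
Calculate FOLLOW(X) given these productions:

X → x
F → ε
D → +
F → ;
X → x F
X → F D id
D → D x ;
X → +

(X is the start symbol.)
{ $ }

To compute FOLLOW(X), find every occurrence of X on a right-hand side N → α X β: add FIRST(β) \ {ε}, and if β is empty or nullable also add FOLLOW(N). Iterate to a fixed point.

X is the start symbol, so $ ∈ FOLLOW(X).
X does not occur on any right-hand side.

Taking the union: FOLLOW(X) = { $ }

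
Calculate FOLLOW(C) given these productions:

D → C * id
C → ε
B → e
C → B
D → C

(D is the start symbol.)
{ $, '*' }

In D → C * id: C is followed by '*' id, add FIRST('*' id) \ {ε} = { '*' }
In D → C: C is at the end, add FOLLOW(D)

The FOLLOW sets referred to above (computed the same way, to a fixed point):
  FOLLOW(D) = { $ }

Taking the union: FOLLOW(C) = { $, '*' }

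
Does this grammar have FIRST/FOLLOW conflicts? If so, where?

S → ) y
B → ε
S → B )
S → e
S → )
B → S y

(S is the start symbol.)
Yes. B → S y with FOLLOW(B) on { ')' }

Nullable non-terminals: B.
FIRST sets used below: FIRST(S) = { ')', 'e' }

B: nullable alternative(s) B → ε; FOLLOW(B) = { ')' }
  B → ε: FIRST \ {ε} = { } — this is the only nullable alternative, skip
  B → S y: FIRST \ {ε} = { ')', 'e' } — overlaps FOLLOW(B) on { ')' }: CONFLICT

S has no nullable alternative, so no FIRST/FOLLOW check is needed there.

So the grammar has 1 FIRST/FOLLOW conflict (marked CONFLICT above).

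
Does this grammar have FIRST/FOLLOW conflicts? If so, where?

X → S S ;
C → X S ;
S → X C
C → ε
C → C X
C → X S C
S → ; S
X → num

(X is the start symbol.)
Nullable non-terminals: C.
FIRST sets used below: FIRST(X) = { ';', 'num' }, FIRST(C) = { ';', 'num', ε }

C: nullable alternative(s) C → ε; FOLLOW(C) = { ';', 'num' }
  C → X S ;: FIRST \ {ε} = { ';', 'num' } — overlaps FOLLOW(C) on { ';', 'num' }: CONFLICT
  C → ε: FIRST \ {ε} = { } — this is the only nullable alternative, skip
  C → C X: FIRST \ {ε} = { ';', 'num' } — overlaps FOLLOW(C) on { ';', 'num' }: CONFLICT
  C → X S C: FIRST \ {ε} = { ';', 'num' } — overlaps FOLLOW(C) on { ';', 'num' }: CONFLICT

S, X have no nullable alternative, so no FIRST/FOLLOW check is needed there.

So the grammar has 3 FIRST/FOLLOW conflicts (marked CONFLICT above).

Answer: Yes. C → X S ';' with FOLLOW(C) on { ';', 'num' }; C → C X with FOLLOW(C) on { ';', 'num' }; C → X S C with FOLLOW(C) on { ';', 'num' }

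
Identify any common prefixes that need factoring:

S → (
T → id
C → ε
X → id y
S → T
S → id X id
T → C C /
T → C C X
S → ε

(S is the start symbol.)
Left-factoring is needed when two productions for the same non-terminal
share a common prefix on the right-hand side.

Productions for S:
  S → (
  S → T
  S → id X id
  S → ε
Productions for T:
  T → id
  T → C C /
  T → C C X

Found common prefix 'C C' in productions for T

Answer: Yes, T has productions with common prefix 'C C'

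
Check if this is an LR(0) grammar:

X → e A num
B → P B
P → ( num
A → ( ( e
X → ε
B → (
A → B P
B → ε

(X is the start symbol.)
A grammar is LR(0) if no state in the canonical LR(0) collection has:
  - both a shift item (dot before a terminal) and a complete item (shift-reduce conflict), or
  - two or more complete items (reduce-reduce conflict; the accept item [X' → X .] counts as a complete item here).

Augment with X' → X and build the canonical LR(0) collection (I0 = CLOSURE({[X' → . X]}), then GOTO on every symbol after a dot until no new states appear). It has 15 states:
  I0: { [X → . e A num], [X → .], [X' → . X] }  — shift, reduce
  I1: { [X' → X .] }  — accept
  I2: { [A → . ( ( e], [A → . B P], [B → . (], [B → . P B], [B → .], [P → . ( num], [X → e . A num] }  — shift, reduce
  I3: { [A → ( . ( e], [B → ( .], [P → ( . num] }  — shift, reduce
  I4: { [X → e A . num] }  — shift
  I5: { [A → B . P], [P → . ( num] }  — shift
  I6: { [B → . (], [B → . P B], [B → .], [B → P . B], [P → . ( num] }  — shift, reduce
  I7: { [B → ( .], [P → ( . num] }  — shift, reduce
  I8: { [B → P B .] }  — reduce
  I9: { [P → ( num .] }  — reduce
  I10: { [P → ( . num] }  — shift
  I11: { [A → B P .] }  — reduce
  I12: { [X → e A num .] }  — reduce
  I13: { [A → ( ( . e] }  — shift
  I14: { [A → ( ( e .] }  — reduce

Conflict in state I0:
  Shift-reduce conflict between [X → .] and [X → . e A num]
So the grammar is NOT LR(0).

Answer: No. Shift-reduce conflict between [X → .] and [X → . e A num]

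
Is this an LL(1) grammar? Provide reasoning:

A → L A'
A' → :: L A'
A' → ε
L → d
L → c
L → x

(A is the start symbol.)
A grammar is LL(1) if for each non-terminal N with multiple productions, the predict sets of those productions are pairwise disjoint, where PREDICT(N → α) = (FIRST(α) \ {ε}) ∪ (FOLLOW(N) if α ⇒* ε).

Relevant sets:
  FOLLOW(A') = { $ }

For A':
  PREDICT(A' → :: L A') = { '::' }
  PREDICT(A' → ε) = { $ }
For L:
  PREDICT(L → d) = { 'd' }
  PREDICT(L → c) = { 'c' }
  PREDICT(L → x) = { 'x' }
A has a single production, so nothing to check there.

All predict sets are disjoint. The grammar IS LL(1).

Answer: Yes, the grammar is LL(1).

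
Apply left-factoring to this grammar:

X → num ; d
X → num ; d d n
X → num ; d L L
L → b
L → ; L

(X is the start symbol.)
X → num ; d X'
X' → ε
X' → d n
X' → L L
L → b
L → ; L

Left-factoring transforms A → αβ₁ | αβ₂ into A → αA' and A' → β₁ | β₂
(α is the longest common prefix among the alternatives). Repeat until
no nonterminal has two alternatives with a common prefix.

Round 1: X has alternatives sharing prefix 'num ; d'. Introduce X': X → num ; d X'
  Add: X' → ε
  Add: X' → d n
  Add: X' → L L

No remaining common prefixes — done.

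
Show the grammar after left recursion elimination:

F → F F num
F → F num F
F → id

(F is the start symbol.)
F → id F'
F' → F num F'
F' → num F F'
F' → ε

F is directly left-recursive. The standard transformation for
  A → A α₁ | ... | A α_m | β₁ | ... | β_n
is
  A  → β₁ A' | ... | β_n A'
  A' → α₁ A' | ... | α_m A' | ε

F → id becomes F → id F'
F → F F num becomes F' → F num F'
F → F num F becomes F' → num F F'
Add F' → ε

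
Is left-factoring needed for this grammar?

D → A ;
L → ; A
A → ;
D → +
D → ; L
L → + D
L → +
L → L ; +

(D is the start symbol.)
Yes, L has productions with common prefix '+'

Left-factoring is needed when two productions for the same non-terminal
share a common prefix on the right-hand side.

Productions for D:
  D → A ;
  D → +
  D → ; L
Productions for L:
  L → ; A
  L → + D
  L → +
  L → L ; +

Found common prefix '+' in productions for L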